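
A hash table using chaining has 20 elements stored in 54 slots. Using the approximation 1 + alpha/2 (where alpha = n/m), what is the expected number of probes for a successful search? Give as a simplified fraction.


Load factor alpha = n/m = 20/54
Expected probes = 1 + alpha/2 = 1 + 20/(2*54)
= 1 + 20/108
= 108/108 + 20/108
= 128/108
Simplify: 32/27


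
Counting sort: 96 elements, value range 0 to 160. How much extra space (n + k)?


n = 96 (output array)
k = 161 (count array for 161 distinct values)
Extra space = 96 + 161 = 257


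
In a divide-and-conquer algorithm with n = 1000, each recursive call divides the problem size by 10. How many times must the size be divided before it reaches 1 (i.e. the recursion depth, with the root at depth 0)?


Number of divisions = log_10(1000)
Sizes: 1000 -> 100 -> 10 -> 1 (3 divisions)
Recursion depth = 3


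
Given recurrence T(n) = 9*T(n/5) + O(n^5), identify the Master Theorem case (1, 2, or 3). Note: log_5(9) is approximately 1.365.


Master Theorem parameters: a=9, b=5, c=5
log_b(a) = 1.365
Compare b^c with a: 5^5 = 3125 > 9, so c > log_b(a).
Comparing c=5 vs log_b(a)=1.365:
5 > 1.365 => Case 3
Result: T(n) = O(n^5)
Master Theorem case = 3


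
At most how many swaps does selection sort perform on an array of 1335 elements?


Each of the 1334 passes places one element in its final position.
Pass 1: swap minimum into position 0
Pass 2: swap minimum of remaining into position 1
...
Pass 1334: last two elements, one swap
Maximum swaps = 1335 - 1 = 1334


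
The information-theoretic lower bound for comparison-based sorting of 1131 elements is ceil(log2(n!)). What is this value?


A binary decision tree of height h has at most 2^h leaves and needs at least n! of them, so h >= ceil(log2(n!)).
1131! is far too large to multiply out, so use Stirling's series:
  ln(n!) ~ n ln n - n + (1/2) ln(2 pi n) + 1/(12n)  (error below 1/(360 n^3), negligible here)
  ln(1131) = 7.0308575
  n ln n = 1131 * 7.0308575 = 7951.8998
  (1/2) ln(2 pi * 1131) = (1/2) ln(7106.2826) = 4.4344
  1/(12*1131) = 0.0001
  ln(1131!) ~ 7951.8998 - 1131 + 4.4344 + 0.0001 = 6825.3343
Convert to base 2: log2(1131!) = 6825.3343 / ln 2 = 6825.3343 / 0.69314718 = 9846.8760
ceil(9846.8760) = 9847


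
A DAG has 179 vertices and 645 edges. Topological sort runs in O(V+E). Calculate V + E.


V = 179 (vertex processing)
E = 645 (edge processing)
V + E = 179 + 645 = 824


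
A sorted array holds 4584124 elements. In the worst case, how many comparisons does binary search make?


Halving sequence: 4584124 -> 2292062 -> 1146031 -> 573015 -> 286507 -> 143253 -> 71626 -> 35813 -> 17906 -> 8953 -> 4476 -> 2238 -> 1119 -> 559 -> 279 -> 139 -> 69 -> 34 -> 17 -> 8 -> 4 -> 2 -> 1
Number of halvings = 22
Max comparisons = 22 + 1 = 23


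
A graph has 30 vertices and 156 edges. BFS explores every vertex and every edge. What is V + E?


A full BFS traversal dequeues each vertex once and examines each edge once.
Vertex visits: 30
Edge visits: 156
V + E = 30 + 156 = 186


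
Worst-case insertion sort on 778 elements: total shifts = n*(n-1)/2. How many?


Sum of shifts = 1 + 2 + 3 + ... + 777
= 778 * 777 / 2
= 604506 / 2
= 302253


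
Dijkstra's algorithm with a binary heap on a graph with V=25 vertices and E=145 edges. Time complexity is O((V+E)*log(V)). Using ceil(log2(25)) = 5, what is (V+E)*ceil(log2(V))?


Dijkstra with a binary heap: each vertex is extracted once, each edge may relax once.
Each heap operation costs O(log V).
V + E = 25 + 145 = 170
ceil(log2(25)) = 5 (since 2^4 = 16 < 25 <= 32 = 2^5)
Total heap work = (V+E) * ceil(log2(V)) = 170 * 5 = 850


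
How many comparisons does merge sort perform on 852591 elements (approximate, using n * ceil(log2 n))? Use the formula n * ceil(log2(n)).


Recursion depth: ceil(log2(852591)) = 20
Each recursion level merges n = 852591 elements
Total = 852591 * 20 = 17051820


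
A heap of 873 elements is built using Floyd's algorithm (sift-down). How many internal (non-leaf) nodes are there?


Leaf nodes occupy roughly half the array.
Sift-down is called for each internal node, starting from the last one.
Internal nodes = floor(n/2) = floor(873/2) = 436


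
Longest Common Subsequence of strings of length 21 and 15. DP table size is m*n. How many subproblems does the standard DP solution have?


DP table indexed by positions in both strings.
First string: 21 positions
Second string: 15 positions
Total = 21 * 15 = 315


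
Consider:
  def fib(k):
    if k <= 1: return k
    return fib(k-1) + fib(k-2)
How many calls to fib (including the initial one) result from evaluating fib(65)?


Let C(m) = total calls to evaluate fib(m). Then C(0)=C(1)=1, and
C(m) = 1 + C(m-1) + C(m-2) for m >= 2.
Build the table (each entry = 1 + previous two):
  C(0) = 1
  C(1) = 1
  C(2) = 1 + 1 + 1 = 3
  C(3) = 1 + 3 + 1 = 5
  C(4) = 1 + 5 + 3 = 9
  C(5) = 1 + 9 + 5 = 15
  C(6) = 1 + 15 + 9 = 25
  C(7) = 1 + 25 + 15 = 41
  C(8) = 1 + 41 + 25 = 67
  C(9) = 1 + 67 + 41 = 109
  C(10) = 1 + 109 + 67 = 177
  C(11) = 1 + 177 + 109 = 287
  C(12) = 1 + 287 + 177 = 465
  C(13) = 1 + 465 + 287 = 753
  C(14) = 1 + 753 + 465 = 1219
  C(15) = 1 + 1219 + 753 = 1973
  C(16) = 1 + 1973 + 1219 = 3193
  C(17) = 1 + 3193 + 1973 = 5167
  C(18) = 1 + 5167 + 3193 = 8361
  C(19) = 1 + 8361 + 5167 = 13529
  C(20) = 1 + 13529 + 8361 = 21891
  C(21) = 1 + 21891 + 13529 = 35421
  C(22) = 1 + 35421 + 21891 = 57313
  C(23) = 1 + 57313 + 35421 = 92735
  C(24) = 1 + 92735 + 57313 = 150049
  C(25) = 1 + 150049 + 92735 = 242785
  C(26) = 1 + 242785 + 150049 = 392835
  C(27) = 1 + 392835 + 242785 = 635621
  C(28) = 1 + 635621 + 392835 = 1028457
  C(29) = 1 + 1028457 + 635621 = 1664079
  C(30) = 1 + 1664079 + 1028457 = 2692537
  C(31) = 1 + 2692537 + 1664079 = 4356617
  C(32) = 1 + 4356617 + 2692537 = 7049155
  C(33) = 1 + 7049155 + 4356617 = 11405773
  C(34) = 1 + 11405773 + 7049155 = 18454929
  C(35) = 1 + 18454929 + 11405773 = 29860703
  C(36) = 1 + 29860703 + 18454929 = 48315633
  C(37) = 1 + 48315633 + 29860703 = 78176337
  C(38) = 1 + 78176337 + 48315633 = 126491971
  C(39) = 1 + 126491971 + 78176337 = 204668309
  C(40) = 1 + 204668309 + 126491971 = 331160281
  C(41) = 1 + 331160281 + 204668309 = 535828591
  C(42) = 1 + 535828591 + 331160281 = 866988873
  C(43) = 1 + 866988873 + 535828591 = 1402817465
  C(44) = 1 + 1402817465 + 866988873 = 2269806339
  C(45) = 1 + 2269806339 + 1402817465 = 3672623805
  C(46) = 1 + 3672623805 + 2269806339 = 5942430145
  C(47) = 1 + 5942430145 + 3672623805 = 9615053951
  C(48) = 1 + 9615053951 + 5942430145 = 15557484097
  C(49) = 1 + 15557484097 + 9615053951 = 25172538049
  C(50) = 1 + 25172538049 + 15557484097 = 40730022147
  C(51) = 1 + 40730022147 + 25172538049 = 65902560197
  C(52) = 1 + 65902560197 + 40730022147 = 106632582345
  C(53) = 1 + 106632582345 + 65902560197 = 172535142543
  C(54) = 1 + 172535142543 + 106632582345 = 279167724889
  C(55) = 1 + 279167724889 + 172535142543 = 451702867433
  C(56) = 1 + 451702867433 + 279167724889 = 730870592323
  C(57) = 1 + 730870592323 + 451702867433 = 1182573459757
  C(58) = 1 + 1182573459757 + 730870592323 = 1913444052081
  C(59) = 1 + 1913444052081 + 1182573459757 = 3096017511839
  C(60) = 1 + 3096017511839 + 1913444052081 = 5009461563921
  C(61) = 1 + 5009461563921 + 3096017511839 = 8105479075761
  C(62) = 1 + 8105479075761 + 5009461563921 = 13114940639683
  C(63) = 1 + 13114940639683 + 8105479075761 = 21220419715445
  C(64) = 1 + 21220419715445 + 13114940639683 = 34335360355129
  C(65) = 1 + 34335360355129 + 21220419715445 = 55555780070575
Total calls for fib(65) = 55555780070575


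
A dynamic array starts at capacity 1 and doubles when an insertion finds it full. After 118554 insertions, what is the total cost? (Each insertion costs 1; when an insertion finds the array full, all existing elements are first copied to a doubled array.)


Insertion cost: 118554 (one per element)
Resizes occur just before inserting elements 2, 3, 5, 9, ...
Elements copied at each resize: 1 + 2 + 4 + 8 + 16 + 32 + 64 + 128 + 256 + 512 + 1024 + 2048 + 4096 + 8192 + 16384 + 32768 + 65536
Sum of copies = 131071 (geometric series: 2^k - 1)
Total = 118554 + 131071 = 249625


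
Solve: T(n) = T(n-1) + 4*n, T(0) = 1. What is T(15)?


Expanding the recurrence:
T(15) = T(14) + 4*15
       = T(13) + 4*14 + 4*15
       ...
       = T(0) + 4*(1 + 2 + ... + 15)
       = 1 + 4 * 15*16/2
       = 1 + 4 * 120
       = 1 + 480 = 481


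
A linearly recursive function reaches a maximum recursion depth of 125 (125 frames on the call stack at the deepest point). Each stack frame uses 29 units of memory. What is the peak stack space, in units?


Maximum recursion depth = 125 frames
Memory per frame = 29 units
Total stack space = depth * frame_size
= 125 * 29 = 3625


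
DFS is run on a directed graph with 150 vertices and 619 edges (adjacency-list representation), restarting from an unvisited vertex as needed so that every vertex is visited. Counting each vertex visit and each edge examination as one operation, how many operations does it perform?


A full DFS traversal processes each vertex exactly once (push/pop on stack).
Each directed edge is examined once.
V = 150, E = 619
V + E = 769


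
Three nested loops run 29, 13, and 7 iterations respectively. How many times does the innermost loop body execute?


Loop 1 (outermost): 29 iterations
Loop 2 (middle): 13 iterations per outer
Loop 3 (innermost): 7 iterations per middle
Total = 29 * 13 * 7 = 2639


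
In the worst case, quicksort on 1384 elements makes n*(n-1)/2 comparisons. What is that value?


Sum of comparisons per partition:
1383 + 1382 + ... + 1 + 0
= 1384 * (1384 - 1) / 2
= 1384 * 1383 / 2
= 957036


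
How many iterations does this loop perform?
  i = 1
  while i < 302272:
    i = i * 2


The loop variable doubles each iteration:
i = 1 -> 2 -> 4 -> 8 -> 16 -> 32 -> 64 -> 128 -> 256 -> 512 -> 1024 -> 2048 -> 4096 -> 8192 -> 16384 -> 32768 -> 65536 -> 131072 -> 262144 -> 524288 (stop, 524288 >= 302272)
Number of doublings = ceil(log2(302272)) = 19


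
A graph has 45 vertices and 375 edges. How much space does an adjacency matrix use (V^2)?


Adjacency matrix: V x V grid of entries
Space = V^2 = 45^2 = 45 * 45 = 2025


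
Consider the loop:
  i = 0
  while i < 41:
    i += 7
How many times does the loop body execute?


Starting at i = 0, each iteration adds 7.
Iterations until i >= 41:
  Iteration 1: i = 0 -> i = 7
  Iteration 2: i = 7 -> i = 14
  Iteration 3: i = 14 -> i = 21
  Iteration 4: i = 21 -> i = 28
  Iteration 5: i = 28 -> i = 35
  Iteration 6: i = 35 -> i = 42
Total iterations = ceil(41/7) = 6


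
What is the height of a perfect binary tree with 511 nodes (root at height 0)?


A perfect binary tree with 511 nodes:
  511 = 2^9 - 1
  Levels: 0, 1, ..., 8
  Height = 8


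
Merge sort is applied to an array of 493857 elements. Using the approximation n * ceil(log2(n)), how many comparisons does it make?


Merge sort divides the array into halves recursively.
Number of levels = ceil(log2(493857)) = 19
At each level, approximately n = 493857 comparisons are needed for merging.
Total comparisons ~ n * ceil(log2(n)) = 493857 * 19 = 9383283


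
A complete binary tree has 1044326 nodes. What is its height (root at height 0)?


In a complete binary tree, level k holds nodes 2^k .. 2^(k+1)-1 (1-indexed).
Height = floor(log2(n)) = floor(log2(1044326)) = 19
Check: 2^19 = 524288 <= 1044326 < 1048576 = 2^20


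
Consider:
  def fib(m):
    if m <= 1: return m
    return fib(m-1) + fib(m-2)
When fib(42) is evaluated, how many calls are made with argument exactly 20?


Let N(m) = number of times fib(m) is called while evaluating fib(42).
N(42) = 1 (the initial call).
N(41) = 1 (only fib(42) calls it).
For 1 <= m <= 40: fib(m) is called by fib(m+1) and fib(m+2), so
  N(m) = N(m+1) + N(m+2).
fib(0) is called only by fib(2), so N(0) = N(2).
Walk down from m=42:
  N(42)=1, N(41)=1, N(40)=2, N(39)=3, N(38)=5, N(37)=8, N(36)=13, N(35)=21, N(34)=34, N(33)=55, N(32)=89, N(31)=144, N(30)=233, N(29)=377, N(28)=610, N(27)=987, N(26)=1597, N(25)=2584, N(24)=4181, N(23)=6765, N(22)=10946, N(21)=17711, N(20)=28657
N(20) = 28657


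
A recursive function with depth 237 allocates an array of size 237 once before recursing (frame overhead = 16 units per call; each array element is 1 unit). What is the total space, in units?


Array allocation: 237 units (allocated once)
Stack frames: 237 deep * 16 per frame = 3792 units
Total = 237 + 3792 = 4029


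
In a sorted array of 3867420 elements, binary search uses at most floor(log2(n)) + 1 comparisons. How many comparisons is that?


Halving sequence: 3867420 -> 1933710 -> 966855 -> 483427 -> 241713 -> 120856 -> 60428 -> 30214 -> 15107 -> 7553 -> 3776 -> 1888 -> 944 -> 472 -> 236 -> 118 -> 59 -> 29 -> 14 -> 7 -> 3 -> 1
Number of halvings = 21
Max comparisons = 21 + 1 = 22


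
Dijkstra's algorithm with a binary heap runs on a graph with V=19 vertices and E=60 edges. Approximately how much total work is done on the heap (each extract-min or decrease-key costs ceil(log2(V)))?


Dijkstra with a binary heap: each vertex is extracted once, each edge may relax once.
Each heap operation costs O(log V).
V + E = 19 + 60 = 79
ceil(log2(19)) = 5 (since 2^4 = 16 < 19 <= 32 = 2^5)
Total heap work = (V+E) * ceil(log2(V)) = 79 * 5 = 395


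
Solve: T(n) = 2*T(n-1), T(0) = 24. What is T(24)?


Unrolling:
T(24) = 2*T(23) = 2^2*T(22) = ... = 2^24*T(0)
= 2^24 * 24
= 16777216 * 24 = 402653184


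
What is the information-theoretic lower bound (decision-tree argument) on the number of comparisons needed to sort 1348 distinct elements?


A binary decision tree of height h has at most 2^h leaves and needs at least n! of them, so h >= ceil(log2(n!)).
1348! is far too large to multiply out, so use Stirling's series:
  ln(n!) ~ n ln n - n + (1/2) ln(2 pi n) + 1/(12n)  (error below 1/(360 n^3), negligible here)
  ln(1348) = 7.2063773
  n ln n = 1348 * 7.2063773 = 9714.1966
  (1/2) ln(2 pi * 1348) = (1/2) ln(8469.7338) = 4.5221
  1/(12*1348) = 0.0001
  ln(1348!) ~ 9714.1966 - 1348 + 4.5221 + 0.0001 = 8370.7188
Convert to base 2: log2(1348!) = 8370.7188 / ln 2 = 8370.7188 / 0.69314718 = 12076.3945
ceil(12076.3945) = 12077


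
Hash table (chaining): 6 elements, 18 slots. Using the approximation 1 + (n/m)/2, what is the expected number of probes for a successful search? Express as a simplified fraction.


Computing expected probes:
alpha = 6/18
= 1 + alpha/2
= 1 + 6/(2*18)
= (2*18 + 6) / (2*18)
= 42/36 = 7/6


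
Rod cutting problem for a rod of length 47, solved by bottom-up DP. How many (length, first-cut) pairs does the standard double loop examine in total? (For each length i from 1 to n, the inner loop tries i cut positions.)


For each subproblem length i = 1..47, the inner loop considers i possible first cuts.
Total = 1 + 2 + ... + 47
= 47*(47+1)/2
= 47*48/2 = 1128


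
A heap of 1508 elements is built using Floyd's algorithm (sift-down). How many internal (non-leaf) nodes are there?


Leaf nodes occupy roughly half the array.
Sift-down is called for each internal node, starting from the last one.
Internal nodes = floor(n/2) = floor(1508/2) = 754


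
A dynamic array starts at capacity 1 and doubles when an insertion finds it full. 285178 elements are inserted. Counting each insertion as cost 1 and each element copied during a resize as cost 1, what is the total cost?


n = 285178
Insertion costs: 285178
Resizes copy 1, 2, 4, ... up to the largest power of 2 that is <= n-1 = 285177, i.e. 262144.
Copy costs = 1 + 2 + 4 + 8 + 16 + 32 + 64 + 128 + 256 + 512 + 1024 + 2048 + 4096 + 8192 + 16384 + 32768 + 65536 + 131072 + 262144 = 524287
Total = 285178 + 524287 = 809465


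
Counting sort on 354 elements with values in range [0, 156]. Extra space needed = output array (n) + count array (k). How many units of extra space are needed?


Output array size: 354 (to store sorted result)
Count array size: 157 (one slot per possible value, range 0 to 156)
Total extra space = 354 + 157 = 511


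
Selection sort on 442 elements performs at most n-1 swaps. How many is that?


Each of the 441 passes places one element in its final position.
Pass 1: swap minimum into position 0
Pass 2: swap minimum of remaining into position 1
...
Pass 441: last two elements, one swap
Maximum swaps = 442 - 1 = 441


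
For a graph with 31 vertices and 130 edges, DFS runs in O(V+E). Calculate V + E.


A full DFS traversal visits each vertex once and examines each edge once.
V = 31
E = 130
Sum = 31 + 130 = 161


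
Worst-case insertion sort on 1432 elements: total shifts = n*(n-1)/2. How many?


Sum of shifts = 1 + 2 + 3 + ... + 1431
= 1432 * 1431 / 2
= 2049192 / 2
= 1024596


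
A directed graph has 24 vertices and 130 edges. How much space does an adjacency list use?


Adjacency list: one list head per vertex + one entry per edge
Vertex heads: 24
Edge entries: 130
Total = 24 + 130 = 154


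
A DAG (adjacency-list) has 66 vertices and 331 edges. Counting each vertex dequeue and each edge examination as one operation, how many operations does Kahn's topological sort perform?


V = 66 (vertex processing)
E = 331 (edge processing)
V + E = 66 + 331 = 397


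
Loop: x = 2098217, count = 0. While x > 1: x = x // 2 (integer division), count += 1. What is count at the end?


The variable x halves each step:
x = 2098217 -> 1049108 -> 524554 -> 262277 -> 131138 -> 65569 -> 32784 -> 16392 -> 8196 -> 4098 -> 2049 -> 1024 -> 512 -> 256 -> 128 -> 64 -> 32 -> 16 -> 8 -> 4 -> 2 -> 1
Number of halvings = floor(log2(2098217)) = 21


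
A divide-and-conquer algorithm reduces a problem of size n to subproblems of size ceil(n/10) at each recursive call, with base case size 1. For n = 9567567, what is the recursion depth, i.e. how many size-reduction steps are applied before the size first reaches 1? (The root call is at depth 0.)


Each step divides the size by 10 (rounding up); after k steps the size is ceil(n/10^k), which equals 1 exactly when 10^k >= n.
So the depth is the smallest k with 10^k >= 9567567, i.e. ceil(log_10(9567567)).
10^6 = 1000000 < 9567567 <= 10000000 = 10^7
Recursion depth = 7


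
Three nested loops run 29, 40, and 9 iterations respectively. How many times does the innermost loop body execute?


Loop 1 (outermost): 29 iterations
Loop 2 (middle): 40 iterations per outer
Loop 3 (innermost): 9 iterations per middle
Total = 29 * 40 * 9 = 10440


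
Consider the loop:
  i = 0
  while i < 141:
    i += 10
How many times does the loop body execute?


Starting at i = 0, each iteration adds 10.
Iterations until i >= 141:
  Iteration 1: i = 0 -> i = 10
  Iteration 2: i = 10 -> i = 20
  Iteration 3: i = 20 -> i = 30
  Iteration 4: i = 30 -> i = 40
  Iteration 5: i = 40 -> i = 50
  Iteration 6: i = 50 -> i = 60
  Iteration 7: i = 60 -> i = 70
  Iteration 8: i = 70 -> i = 80
  ... continuing ...
Total iterations = ceil(141/10) = 15


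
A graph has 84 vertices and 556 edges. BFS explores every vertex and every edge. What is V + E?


A full BFS traversal dequeues each vertex once and examines each edge once.
Vertex visits: 84
Edge visits: 556
V + E = 84 + 556 = 640


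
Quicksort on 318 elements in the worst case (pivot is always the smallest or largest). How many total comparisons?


In the worst case, each partition step picks the worst pivot:
  Partition 1: 317 comparisons (n-1 elements to compare)
  Partition 2: 316 comparisons
  Partition 3: 315 comparisons
  Partition 4: 314 comparisons
  Partition 5: 313 comparisons
  ...
  Last partition: 0 comparisons
Total = (n-1) + (n-2) + ... + 1 + 0 = n*(n-1)/2
= 318*317/2 = 50403


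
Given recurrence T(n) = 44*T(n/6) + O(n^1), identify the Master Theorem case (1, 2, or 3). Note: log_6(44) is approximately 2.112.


Master Theorem parameters: a=44, b=6, c=1
log_b(a) = 2.112
Compare b^c with a: 6^1 = 6 < 44, so c < log_b(a).
Comparing c=1 vs log_b(a)=2.112:
1 < 2.112 => Case 1
Result: T(n) = O(n^(log_6 44)) ~ O(n^2.112)
Master Theorem case = 1


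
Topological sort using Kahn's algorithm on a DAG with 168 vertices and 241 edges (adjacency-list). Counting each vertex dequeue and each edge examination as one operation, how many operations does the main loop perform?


Kahn's algorithm:
  1. Compute in-degrees: O(V + E)
  2. Process queue: each vertex dequeued once (O(V))
     each edge examined once (O(E))
Total = V + E = 168 + 241 = 409


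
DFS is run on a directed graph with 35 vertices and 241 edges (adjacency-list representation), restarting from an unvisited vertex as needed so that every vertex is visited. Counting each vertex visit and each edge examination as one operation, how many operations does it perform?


A full DFS traversal processes each vertex exactly once (push/pop on stack).
Each directed edge is examined once.
V = 35, E = 241
V + E = 276


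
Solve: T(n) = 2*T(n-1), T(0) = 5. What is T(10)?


Unrolling:
T(10) = 2*T(9) = 2^2*T(8) = ... = 2^10*T(0)
= 2^10 * 5
= 1024 * 5 = 5120


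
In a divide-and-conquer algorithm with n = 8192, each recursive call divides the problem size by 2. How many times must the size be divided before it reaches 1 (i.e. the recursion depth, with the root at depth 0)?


Number of divisions = log_2(8192)
Sizes: 8192 -> 4096 -> 2048 -> 1024 -> 512 -> 256 -> 128 -> 64 -> 32 -> 16 -> 8 -> 4 -> 2 -> 1 (13 divisions)
Recursion depth = 13


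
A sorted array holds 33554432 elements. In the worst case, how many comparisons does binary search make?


Halving sequence: 33554432 -> 16777216 -> 8388608 -> 4194304 -> 2097152 -> 1048576 -> 524288 -> 262144 -> 131072 -> 65536 -> 32768 -> 16384 -> 8192 -> 4096 -> 2048 -> 1024 -> 512 -> 256 -> 128 -> 64 -> 32 -> 16 -> 8 -> 4 -> 2 -> 1
Number of halvings = 25
Max comparisons = 25 + 1 = 26


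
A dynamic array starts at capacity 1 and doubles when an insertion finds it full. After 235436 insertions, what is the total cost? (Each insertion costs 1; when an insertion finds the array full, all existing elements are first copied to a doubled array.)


Insertion cost: 235436 (one per element)
Resizes occur just before inserting elements 2, 3, 5, 9, ...
Elements copied at each resize: 1 + 2 + 4 + 8 + 16 + 32 + 64 + 128 + 256 + 512 + 1024 + 2048 + 4096 + 8192 + 16384 + 32768 + 65536 + 131072
Sum of copies = 262143 (geometric series: 2^k - 1)
Total = 235436 + 262143 = 497579


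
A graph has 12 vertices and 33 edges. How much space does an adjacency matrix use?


Adjacency matrix: V x V grid of entries
Space = V^2 = 12^2 = 12 * 12 = 144


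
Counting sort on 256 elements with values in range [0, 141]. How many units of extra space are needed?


Output array size: 256 (to store sorted result)
Count array size: 142 (one slot per possible value, range 0 to 141)
Total extra space = 256 + 142 = 398


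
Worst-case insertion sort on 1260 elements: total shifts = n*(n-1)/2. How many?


Sum of shifts = 1 + 2 + 3 + ... + 1259
= 1260 * 1259 / 2
= 1586340 / 2
= 793170


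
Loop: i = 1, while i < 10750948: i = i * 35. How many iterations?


i multiplies by 35 each step:
i = 1 -> 35 -> 1225 -> 42875 -> 1500625 -> 52521875 (stop)
Iterations = ceil(log_35(10750948)) = 5


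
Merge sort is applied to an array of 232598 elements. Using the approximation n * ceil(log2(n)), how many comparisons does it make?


Merge sort divides the array into halves recursively.
Number of levels = ceil(log2(232598)) = 18
At each level, approximately n = 232598 comparisons are needed for merging.
Total comparisons ~ n * ceil(log2(n)) = 232598 * 18 = 4186764


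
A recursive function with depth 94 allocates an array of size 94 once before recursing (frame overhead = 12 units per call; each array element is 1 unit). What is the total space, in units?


Array allocation: 94 units (allocated once)
Stack frames: 94 deep * 12 per frame = 1128 units
Total = 94 + 1128 = 1222


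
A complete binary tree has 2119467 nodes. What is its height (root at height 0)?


In a complete binary tree, level k holds nodes 2^k .. 2^(k+1)-1 (1-indexed).
Height = floor(log2(n)) = floor(log2(2119467)) = 21
Check: 2^21 = 2097152 <= 2119467 < 4194304 = 2^22


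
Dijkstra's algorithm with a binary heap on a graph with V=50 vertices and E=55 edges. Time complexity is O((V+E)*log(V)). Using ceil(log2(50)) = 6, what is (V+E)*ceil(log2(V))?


Dijkstra with a binary heap: each vertex is extracted once, each edge may relax once.
Each heap operation costs O(log V).
V + E = 50 + 55 = 105
ceil(log2(50)) = 6 (since 2^5 = 32 < 50 <= 64 = 2^6)
Total heap work = (V+E) * ceil(log2(V)) = 105 * 6 = 630


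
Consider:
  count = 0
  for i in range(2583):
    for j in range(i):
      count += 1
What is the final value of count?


For each i, the inner loop runs i times:
  i=0: inner runs 0 times
  i=1: inner runs 1 time
  i=2: inner runs 2 times
  i=3: inner runs 3 times
  i=4: inner runs 4 times
  i=5: inner runs 5 times
  i=6: inner runs 6 times
  i=7: inner runs 7 times
  ...
Total = 0 + 1 + 2 + ... + 2582 = 2583*(2583-1)/2 = 3334653


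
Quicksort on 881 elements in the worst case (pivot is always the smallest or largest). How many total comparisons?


In the worst case, each partition step picks the worst pivot:
  Partition 1: 880 comparisons (n-1 elements to compare)
  Partition 2: 879 comparisons
  Partition 3: 878 comparisons
  Partition 4: 877 comparisons
  Partition 5: 876 comparisons
  ...
  Last partition: 0 comparisons
Total = (n-1) + (n-2) + ... + 1 + 0 = n*(n-1)/2
= 881*880/2 = 387640


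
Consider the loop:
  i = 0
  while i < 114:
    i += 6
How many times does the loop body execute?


Starting at i = 0, each iteration adds 6.
Iterations until i >= 114:
  Iteration 1: i = 0 -> i = 6
  Iteration 2: i = 6 -> i = 12
  Iteration 3: i = 12 -> i = 18
  Iteration 4: i = 18 -> i = 24
  Iteration 5: i = 24 -> i = 30
  Iteration 6: i = 30 -> i = 36
  Iteration 7: i = 36 -> i = 42
  Iteration 8: i = 42 -> i = 48
  ... continuing ...
Total iterations = ceil(114/6) = 19


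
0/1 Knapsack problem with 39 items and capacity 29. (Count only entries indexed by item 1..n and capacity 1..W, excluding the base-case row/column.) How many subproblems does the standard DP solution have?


The DP table is indexed by (item, capacity).
Rows: 39 items
Columns: 29 capacity values (1 to W)
Total subproblems = 39 * 29 = 1131


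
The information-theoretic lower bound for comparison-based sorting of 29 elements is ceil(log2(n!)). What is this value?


A binary decision tree of height h has at most 2^h leaves and needs at least n! of them, so h >= ceil(log2(n!)).
Compute 29! as a running product:
  x2 = 2, x3 = 6, x4 = 24, x5 = 120
  x6 = 720, x7 = 5040, x8 = 40320, x9 = 362880
  x10 = 3628800, x11 = 39916800, x12 = 479001600, x13 = 6227020800
  x14 = 87178291200, x15 = 1307674368000, x16 = 20922789888000, x17 = 355687428096000
  x18 = 6402373705728000, x19 = 121645100408832000, x20 = 2432902008176640000, x21 = 51090942171709440000
  x22 = 1124000727777607680000, x23 = 25852016738884976640000, x24 = 620448401733239439360000, x25 = 15511210043330985984000000
  x26 = 403291461126605635584000000, x27 = 10888869450418352160768000000, x28 = 304888344611713860501504000000, x29 = 8841761993739701954543616000000
29! = 8841761993739701954543616000000
Bracket between powers of 2:
  2^102 = 5070602400912917605986812821504 < 8841761993739701954543616000000 <= 10141204801825835211973625643008 = 2^103
So ceil(log2(29!)) = 103


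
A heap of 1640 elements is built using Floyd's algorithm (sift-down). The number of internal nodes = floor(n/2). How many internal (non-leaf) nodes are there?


Leaf nodes occupy roughly half the array.
Sift-down is called for each internal node, starting from the last one.
Internal nodes = floor(n/2) = floor(1640/2) = 820


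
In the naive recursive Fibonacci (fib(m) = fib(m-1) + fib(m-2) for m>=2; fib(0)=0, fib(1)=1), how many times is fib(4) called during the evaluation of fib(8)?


Let N(m) = number of times fib(m) is called while evaluating fib(8).
N(8) = 1 (the initial call).
N(7) = 1 (only fib(8) calls it).
For 1 <= m <= 6: fib(m) is called by fib(m+1) and fib(m+2), so
  N(m) = N(m+1) + N(m+2).
fib(0) is called only by fib(2), so N(0) = N(2).
Walk down from m=8:
  N(8)=1, N(7)=1, N(6)=2, N(5)=3, N(4)=5
N(4) = 5


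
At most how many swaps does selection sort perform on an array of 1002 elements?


Each of the 1001 passes places one element in its final position.
Pass 1: swap minimum into position 0
Pass 2: swap minimum of remaining into position 1
...
Pass 1001: last two elements, one swap
Maximum swaps = 1002 - 1 = 1001


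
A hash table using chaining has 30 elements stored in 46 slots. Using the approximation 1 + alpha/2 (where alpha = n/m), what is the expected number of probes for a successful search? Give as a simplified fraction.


Load factor alpha = n/m = 30/46
Expected probes = 1 + alpha/2 = 1 + 30/(2*46)
= 1 + 30/92
= 92/92 + 30/92
= 122/92
Simplify: 61/46


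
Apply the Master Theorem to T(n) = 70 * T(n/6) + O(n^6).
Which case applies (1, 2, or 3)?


The Master Theorem: T(n) = a*T(n/b) + O(n^c)
  a = 70, b = 6, c = 6
log_b(a) = log_6(70) ~ 2.371
Compare b^c with a: 6^6 = 46656 > 70, so c > log_b(a).
Since c > log_b(a), Case 3 applies.
T(n) = O(n^6)
Master Theorem case = 3


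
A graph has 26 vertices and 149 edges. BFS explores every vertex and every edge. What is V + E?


A full BFS traversal dequeues each vertex once and examines each edge once.
Vertex visits: 26
Edge visits: 149
V + E = 26 + 149 = 175


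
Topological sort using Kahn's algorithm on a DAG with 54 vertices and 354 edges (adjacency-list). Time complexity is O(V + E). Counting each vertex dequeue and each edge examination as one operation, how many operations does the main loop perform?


Kahn's algorithm:
  1. Compute in-degrees: O(V + E)
  2. Process queue: each vertex dequeued once (O(V))
     each edge examined once (O(E))
Total = V + E = 54 + 354 = 408


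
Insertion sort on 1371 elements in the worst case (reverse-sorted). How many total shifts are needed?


In the worst case (reverse-sorted), each element shifts past all previous:
  Element 1: 1 shifts
  Element 2: 2 shifts
  Element 3: 3 shifts
  Element 4: 4 shifts
  Element 5: 5 shifts
  ...
  Element 1370: 1370 shifts
Total = 1 + 2 + ... + 1370
= 1371*(1371-1)/2 = 939135


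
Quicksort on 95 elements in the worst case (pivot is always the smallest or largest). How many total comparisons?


In the worst case, each partition step picks the worst pivot:
  Partition 1: 94 comparisons (n-1 elements to compare)
  Partition 2: 93 comparisons
  Partition 3: 92 comparisons
  Partition 4: 91 comparisons
  Partition 5: 90 comparisons
  ...
  Last partition: 0 comparisons
Total = (n-1) + (n-2) + ... + 1 + 0 = n*(n-1)/2
= 95*94/2 = 4465


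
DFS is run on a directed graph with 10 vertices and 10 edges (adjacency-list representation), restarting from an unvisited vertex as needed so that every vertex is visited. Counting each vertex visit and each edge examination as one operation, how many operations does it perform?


A full DFS traversal processes each vertex exactly once (push/pop on stack).
Each directed edge is examined once.
V = 10, E = 10
V + E = 20


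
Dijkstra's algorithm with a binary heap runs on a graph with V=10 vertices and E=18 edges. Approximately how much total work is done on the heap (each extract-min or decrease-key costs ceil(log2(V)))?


Dijkstra with a binary heap: each vertex is extracted once, each edge may relax once.
Each heap operation costs O(log V).
V + E = 10 + 18 = 28
ceil(log2(10)) = 4 (since 2^3 = 8 < 10 <= 16 = 2^4)
Total heap work = (V+E) * ceil(log2(V)) = 28 * 4 = 112


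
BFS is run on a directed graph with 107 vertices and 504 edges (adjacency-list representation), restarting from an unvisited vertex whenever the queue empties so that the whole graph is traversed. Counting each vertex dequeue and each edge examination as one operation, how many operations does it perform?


A full BFS traversal dequeues each vertex exactly once and examines each directed edge exactly once.
V = 107 (vertex processing cost)
E = 504 (edge examination cost)
Total operations proportional to V + E = 107 + 504 = 611


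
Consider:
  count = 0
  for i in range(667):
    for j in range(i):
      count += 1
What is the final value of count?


For each i, the inner loop runs i times:
  i=0: inner runs 0 times
  i=1: inner runs 1 time
  i=2: inner runs 2 times
  i=3: inner runs 3 times
  i=4: inner runs 4 times
  i=5: inner runs 5 times
  i=6: inner runs 6 times
  i=7: inner runs 7 times
  ...
Total = 0 + 1 + 2 + ... + 666 = 667*(667-1)/2 = 222111


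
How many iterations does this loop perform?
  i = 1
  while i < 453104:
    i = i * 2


The loop variable doubles each iteration:
i = 1 -> 2 -> 4 -> 8 -> 16 -> 32 -> 64 -> 128 -> 256 -> 512 -> 1024 -> 2048 -> 4096 -> 8192 -> 16384 -> 32768 -> 65536 -> 131072 -> 262144 -> 524288 (stop, 524288 >= 453104)
Number of doublings = ceil(log2(453104)) = 19


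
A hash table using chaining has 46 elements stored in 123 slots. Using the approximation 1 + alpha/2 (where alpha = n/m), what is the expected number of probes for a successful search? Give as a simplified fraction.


Load factor alpha = n/m = 46/123
Expected probes = 1 + alpha/2 = 1 + 46/(2*123)
= 1 + 46/246
= 246/246 + 46/246
= 292/246
Simplify: 146/123


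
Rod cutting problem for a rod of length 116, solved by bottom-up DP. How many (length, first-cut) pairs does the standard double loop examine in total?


For each subproblem length i = 1..116, the inner loop considers i possible first cuts.
Total = 1 + 2 + ... + 116
= 116*(116+1)/2
= 116*117/2 = 6786


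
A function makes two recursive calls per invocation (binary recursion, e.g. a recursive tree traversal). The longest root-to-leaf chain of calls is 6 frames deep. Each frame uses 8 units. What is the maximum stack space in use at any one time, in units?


Binary recursion: the two calls run one after the other, so only one root-to-leaf chain of frames is on the stack at a time.
Maximum depth (longest chain) = 6 frames
Each frame = 8 units
Max stack space = 6 * 8 = 48


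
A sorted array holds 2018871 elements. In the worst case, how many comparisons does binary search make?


Halving sequence: 2018871 -> 1009435 -> 504717 -> 252358 -> 126179 -> 63089 -> 31544 -> 15772 -> 7886 -> 3943 -> 1971 -> 985 -> 492 -> 246 -> 123 -> 61 -> 30 -> 15 -> 7 -> 3 -> 1
Number of halvings = 20
Max comparisons = 20 + 1 = 21


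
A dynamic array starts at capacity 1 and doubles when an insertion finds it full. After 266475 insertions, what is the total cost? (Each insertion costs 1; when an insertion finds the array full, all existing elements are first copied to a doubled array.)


Insertion cost: 266475 (one per element)
Resizes occur just before inserting elements 2, 3, 5, 9, ...
Elements copied at each resize: 1 + 2 + 4 + 8 + 16 + 32 + 64 + 128 + 256 + 512 + 1024 + 2048 + 4096 + 8192 + 16384 + 32768 + 65536 + 131072 + 262144
Sum of copies = 524287 (geometric series: 2^k - 1)
Total = 266475 + 524287 = 790762


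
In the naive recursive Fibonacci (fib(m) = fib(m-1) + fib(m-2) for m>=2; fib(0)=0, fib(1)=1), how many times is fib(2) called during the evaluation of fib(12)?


Let N(m) = number of times fib(m) is called while evaluating fib(12).
N(12) = 1 (the initial call).
N(11) = 1 (only fib(12) calls it).
For 1 <= m <= 10: fib(m) is called by fib(m+1) and fib(m+2), so
  N(m) = N(m+1) + N(m+2).
fib(0) is called only by fib(2), so N(0) = N(2).
Walk down from m=12:
  N(12)=1, N(11)=1, N(10)=2, N(9)=3, N(8)=5, N(7)=8, N(6)=13, N(5)=21, N(4)=34, N(3)=55, N(2)=89
N(2) = 89


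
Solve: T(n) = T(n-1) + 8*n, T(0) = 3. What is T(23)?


Expanding the recurrence:
T(23) = T(22) + 8*23
       = T(21) + 8*22 + 8*23
       ...
       = T(0) + 8*(1 + 2 + ... + 23)
       = 3 + 8 * 23*24/2
       = 3 + 8 * 276
       = 3 + 2208 = 2211


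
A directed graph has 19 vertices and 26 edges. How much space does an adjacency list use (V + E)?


Adjacency list: one list head per vertex + one entry per edge
Vertex heads: 19
Edge entries: 26
Total = 19 + 26 = 45


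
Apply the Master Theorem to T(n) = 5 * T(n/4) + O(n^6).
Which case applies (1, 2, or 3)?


The Master Theorem: T(n) = a*T(n/b) + O(n^c)
  a = 5, b = 4, c = 6
log_b(a) = log_4(5) ~ 1.161
Compare b^c with a: 4^6 = 4096 > 5, so c > log_b(a).
Since c > log_b(a), Case 3 applies.
T(n) = O(n^6)
Master Theorem case = 3


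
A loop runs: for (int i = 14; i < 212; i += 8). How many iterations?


Loop starts at i = 14, increments by 8, stops when i >= 212.
Number of iterations = ceil((212 - 14) / 8)
= ceil(198 / 8)
= 25


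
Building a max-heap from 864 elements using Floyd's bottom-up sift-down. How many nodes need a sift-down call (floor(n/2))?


In a heap of 864 elements (0-indexed array):
  Last element index: 863
  Parent of last element: floor((863 - 1) / 2) = 431
  Internal nodes: indices 0 to 431
  Count = floor(864/2) = 432


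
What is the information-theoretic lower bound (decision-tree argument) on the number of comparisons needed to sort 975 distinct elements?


A binary decision tree of height h has at most 2^h leaves and needs at least n! of them, so h >= ceil(log2(n!)).
975! is far too large to multiply out, so use Stirling's series:
  ln(n!) ~ n ln n - n + (1/2) ln(2 pi n) + 1/(12n)  (error below 1/(360 n^3), negligible here)
  ln(975) = 6.8824375
  n ln n = 975 * 6.8824375 = 6710.3766
  (1/2) ln(2 pi * 975) = (1/2) ln(6126.1057) = 4.3602
  1/(12*975) = 0.0001
  ln(975!) ~ 6710.3766 - 975 + 4.3602 + 0.0001 = 5739.7369
Convert to base 2: log2(975!) = 5739.7369 / ln 2 = 5739.7369 / 0.69314718 = 8280.6900
ceil(8280.6900) = 8281


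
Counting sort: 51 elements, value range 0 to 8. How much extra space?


n = 51 (output array)
k = 9 (count array for 9 distinct values)
Extra space = 51 + 9 = 60


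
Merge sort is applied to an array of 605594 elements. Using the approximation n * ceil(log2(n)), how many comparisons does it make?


Merge sort divides the array into halves recursively.
Number of levels = ceil(log2(605594)) = 20
At each level, approximately n = 605594 comparisons are needed for merging.
Total comparisons ~ n * ceil(log2(n)) = 605594 * 20 = 12111880


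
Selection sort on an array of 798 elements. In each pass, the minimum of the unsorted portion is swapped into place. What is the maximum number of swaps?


Selection sort performs one swap per pass:
  Pass 1: find min in positions 0 to 797, swap with position 0
  Pass 2: find min in positions 1 to 797, swap with position 1
  Pass 3: find min in positions 2 to 797, swap with position 2
  Pass 4: find min in positions 3 to 797, swap with position 3
  Pass 5: find min in positions 4 to 797, swap with position 4
  ... (792 more passes)
Total passes (and swaps) = n - 1 = 798 - 1 = 797


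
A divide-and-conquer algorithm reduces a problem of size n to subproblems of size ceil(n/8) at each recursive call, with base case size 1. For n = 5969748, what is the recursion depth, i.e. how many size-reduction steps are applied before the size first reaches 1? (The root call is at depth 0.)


Each step divides the size by 8 (rounding up); after k steps the size is ceil(n/8^k), which equals 1 exactly when 8^k >= n.
So the depth is the smallest k with 8^k >= 5969748, i.e. ceil(log_8(5969748)).
8^7 = 2097152 < 5969748 <= 16777216 = 8^8
Recursion depth = 8


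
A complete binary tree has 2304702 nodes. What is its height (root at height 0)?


In a complete binary tree, level k holds nodes 2^k .. 2^(k+1)-1 (1-indexed).
Height = floor(log2(n)) = floor(log2(2304702)) = 21
Check: 2^21 = 2097152 <= 2304702 < 4194304 = 2^22


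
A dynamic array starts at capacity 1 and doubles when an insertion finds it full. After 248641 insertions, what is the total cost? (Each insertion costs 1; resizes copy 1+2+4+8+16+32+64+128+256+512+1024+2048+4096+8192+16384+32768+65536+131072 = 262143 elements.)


Insertion cost: 248641 (one per element)
Resizes occur just before inserting elements 2, 3, 5, 9, ...
Elements copied at each resize: 1 + 2 + 4 + 8 + 16 + 32 + 64 + 128 + 256 + 512 + 1024 + 2048 + 4096 + 8192 + 16384 + 32768 + 65536 + 131072
Sum of copies = 262143 (geometric series: 2^k - 1)
Total = 248641 + 262143 = 510784
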